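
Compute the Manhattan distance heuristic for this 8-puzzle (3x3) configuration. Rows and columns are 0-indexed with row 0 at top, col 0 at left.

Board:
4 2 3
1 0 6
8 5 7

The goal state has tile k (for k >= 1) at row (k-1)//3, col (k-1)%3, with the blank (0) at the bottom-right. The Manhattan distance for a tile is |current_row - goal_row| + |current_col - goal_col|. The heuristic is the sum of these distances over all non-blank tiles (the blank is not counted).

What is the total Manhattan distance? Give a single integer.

Answer: 6

Derivation:
Tile 4: at (0,0), goal (1,0), distance |0-1|+|0-0| = 1
Tile 2: at (0,1), goal (0,1), distance |0-0|+|1-1| = 0
Tile 3: at (0,2), goal (0,2), distance |0-0|+|2-2| = 0
Tile 1: at (1,0), goal (0,0), distance |1-0|+|0-0| = 1
Tile 6: at (1,2), goal (1,2), distance |1-1|+|2-2| = 0
Tile 8: at (2,0), goal (2,1), distance |2-2|+|0-1| = 1
Tile 5: at (2,1), goal (1,1), distance |2-1|+|1-1| = 1
Tile 7: at (2,2), goal (2,0), distance |2-2|+|2-0| = 2
Sum: 1 + 0 + 0 + 1 + 0 + 1 + 1 + 2 = 6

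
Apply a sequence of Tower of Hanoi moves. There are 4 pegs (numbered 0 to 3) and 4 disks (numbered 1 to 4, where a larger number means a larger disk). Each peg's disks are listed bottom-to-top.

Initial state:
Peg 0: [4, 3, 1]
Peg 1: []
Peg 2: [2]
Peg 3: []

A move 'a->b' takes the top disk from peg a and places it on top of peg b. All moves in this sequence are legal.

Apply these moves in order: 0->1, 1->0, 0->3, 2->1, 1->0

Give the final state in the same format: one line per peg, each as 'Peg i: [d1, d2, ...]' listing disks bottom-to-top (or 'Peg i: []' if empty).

Answer: Peg 0: [4, 3, 2]
Peg 1: []
Peg 2: []
Peg 3: [1]

Derivation:
After move 1 (0->1):
Peg 0: [4, 3]
Peg 1: [1]
Peg 2: [2]
Peg 3: []

After move 2 (1->0):
Peg 0: [4, 3, 1]
Peg 1: []
Peg 2: [2]
Peg 3: []

After move 3 (0->3):
Peg 0: [4, 3]
Peg 1: []
Peg 2: [2]
Peg 3: [1]

After move 4 (2->1):
Peg 0: [4, 3]
Peg 1: [2]
Peg 2: []
Peg 3: [1]

After move 5 (1->0):
Peg 0: [4, 3, 2]
Peg 1: []
Peg 2: []
Peg 3: [1]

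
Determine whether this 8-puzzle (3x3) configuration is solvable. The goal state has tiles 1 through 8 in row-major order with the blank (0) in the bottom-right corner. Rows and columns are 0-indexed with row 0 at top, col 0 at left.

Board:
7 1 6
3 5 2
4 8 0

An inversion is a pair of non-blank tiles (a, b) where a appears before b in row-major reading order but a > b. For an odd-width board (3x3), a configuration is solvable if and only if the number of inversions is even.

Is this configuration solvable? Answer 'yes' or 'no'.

Inversions (pairs i<j in row-major order where tile[i] > tile[j] > 0): 13
13 is odd, so the puzzle is not solvable.

Answer: no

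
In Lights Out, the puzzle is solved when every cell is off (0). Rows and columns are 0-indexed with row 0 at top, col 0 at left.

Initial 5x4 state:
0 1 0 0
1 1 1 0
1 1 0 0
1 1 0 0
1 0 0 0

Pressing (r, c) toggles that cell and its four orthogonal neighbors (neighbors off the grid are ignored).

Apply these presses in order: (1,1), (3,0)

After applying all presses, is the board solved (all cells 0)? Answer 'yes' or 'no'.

Answer: yes

Derivation:
After press 1 at (1,1):
0 0 0 0
0 0 0 0
1 0 0 0
1 1 0 0
1 0 0 0

After press 2 at (3,0):
0 0 0 0
0 0 0 0
0 0 0 0
0 0 0 0
0 0 0 0

Lights still on: 0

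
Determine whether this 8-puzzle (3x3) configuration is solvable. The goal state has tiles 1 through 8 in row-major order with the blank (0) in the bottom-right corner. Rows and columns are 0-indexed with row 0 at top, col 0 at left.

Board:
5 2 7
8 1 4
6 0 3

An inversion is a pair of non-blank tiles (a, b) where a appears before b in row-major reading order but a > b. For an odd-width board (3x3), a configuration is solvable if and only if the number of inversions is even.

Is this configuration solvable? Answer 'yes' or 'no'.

Inversions (pairs i<j in row-major order where tile[i] > tile[j] > 0): 15
15 is odd, so the puzzle is not solvable.

Answer: no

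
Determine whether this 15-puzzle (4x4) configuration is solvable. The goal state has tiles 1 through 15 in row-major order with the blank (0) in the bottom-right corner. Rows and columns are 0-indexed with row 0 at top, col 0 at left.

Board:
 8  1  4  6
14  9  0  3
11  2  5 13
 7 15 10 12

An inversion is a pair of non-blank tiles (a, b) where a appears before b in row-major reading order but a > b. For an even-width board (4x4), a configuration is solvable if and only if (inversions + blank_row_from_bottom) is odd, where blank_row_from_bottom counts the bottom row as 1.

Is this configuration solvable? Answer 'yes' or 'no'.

Answer: no

Derivation:
Inversions: 35
Blank is in row 1 (0-indexed from top), which is row 3 counting from the bottom (bottom = 1).
35 + 3 = 38, which is even, so the puzzle is not solvable.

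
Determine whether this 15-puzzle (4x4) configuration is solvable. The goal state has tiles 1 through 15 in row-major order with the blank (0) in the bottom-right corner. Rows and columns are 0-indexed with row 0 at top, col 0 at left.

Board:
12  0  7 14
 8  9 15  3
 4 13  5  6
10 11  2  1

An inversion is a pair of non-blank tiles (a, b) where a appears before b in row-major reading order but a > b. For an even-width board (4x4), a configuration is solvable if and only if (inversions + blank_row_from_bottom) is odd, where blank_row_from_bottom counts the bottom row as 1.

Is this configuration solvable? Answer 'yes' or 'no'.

Answer: no

Derivation:
Inversions: 68
Blank is in row 0 (0-indexed from top), which is row 4 counting from the bottom (bottom = 1).
68 + 4 = 72, which is even, so the puzzle is not solvable.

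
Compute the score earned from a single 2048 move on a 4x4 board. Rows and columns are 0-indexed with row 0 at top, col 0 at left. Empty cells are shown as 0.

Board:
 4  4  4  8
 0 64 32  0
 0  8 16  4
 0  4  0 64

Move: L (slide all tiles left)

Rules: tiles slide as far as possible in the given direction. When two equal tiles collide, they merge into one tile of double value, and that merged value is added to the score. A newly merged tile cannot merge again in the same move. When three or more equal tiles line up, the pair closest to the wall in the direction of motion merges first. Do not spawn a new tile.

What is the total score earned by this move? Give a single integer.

Slide left:
row 0: [4, 4, 4, 8] -> [8, 4, 8, 0]  score +8 (running 8)
row 1: [0, 64, 32, 0] -> [64, 32, 0, 0]  score +0 (running 8)
row 2: [0, 8, 16, 4] -> [8, 16, 4, 0]  score +0 (running 8)
row 3: [0, 4, 0, 64] -> [4, 64, 0, 0]  score +0 (running 8)
Board after move:
 8  4  8  0
64 32  0  0
 8 16  4  0
 4 64  0  0

Answer: 8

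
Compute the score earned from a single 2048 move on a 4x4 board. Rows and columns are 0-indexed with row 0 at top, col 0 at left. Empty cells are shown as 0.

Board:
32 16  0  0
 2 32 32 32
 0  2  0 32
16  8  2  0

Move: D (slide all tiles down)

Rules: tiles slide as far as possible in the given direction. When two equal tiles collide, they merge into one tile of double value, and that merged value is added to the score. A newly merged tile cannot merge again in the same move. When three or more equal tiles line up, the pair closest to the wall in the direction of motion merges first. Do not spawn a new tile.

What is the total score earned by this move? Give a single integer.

Answer: 64

Derivation:
Slide down:
col 0: [32, 2, 0, 16] -> [0, 32, 2, 16]  score +0 (running 0)
col 1: [16, 32, 2, 8] -> [16, 32, 2, 8]  score +0 (running 0)
col 2: [0, 32, 0, 2] -> [0, 0, 32, 2]  score +0 (running 0)
col 3: [0, 32, 32, 0] -> [0, 0, 0, 64]  score +64 (running 64)
Board after move:
 0 16  0  0
32 32  0  0
 2  2 32  0
16  8  2 64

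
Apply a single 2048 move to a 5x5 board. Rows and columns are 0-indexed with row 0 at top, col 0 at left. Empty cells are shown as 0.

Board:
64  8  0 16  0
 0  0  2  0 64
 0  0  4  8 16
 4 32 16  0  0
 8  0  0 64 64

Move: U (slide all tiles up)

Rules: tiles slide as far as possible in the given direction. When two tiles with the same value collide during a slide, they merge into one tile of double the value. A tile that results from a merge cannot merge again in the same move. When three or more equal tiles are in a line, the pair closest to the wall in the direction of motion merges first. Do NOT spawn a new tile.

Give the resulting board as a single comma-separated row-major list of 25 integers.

Answer: 64, 8, 2, 16, 64, 4, 32, 4, 8, 16, 8, 0, 16, 64, 64, 0, 0, 0, 0, 0, 0, 0, 0, 0, 0

Derivation:
Slide up:
col 0: [64, 0, 0, 4, 8] -> [64, 4, 8, 0, 0]
col 1: [8, 0, 0, 32, 0] -> [8, 32, 0, 0, 0]
col 2: [0, 2, 4, 16, 0] -> [2, 4, 16, 0, 0]
col 3: [16, 0, 8, 0, 64] -> [16, 8, 64, 0, 0]
col 4: [0, 64, 16, 0, 64] -> [64, 16, 64, 0, 0]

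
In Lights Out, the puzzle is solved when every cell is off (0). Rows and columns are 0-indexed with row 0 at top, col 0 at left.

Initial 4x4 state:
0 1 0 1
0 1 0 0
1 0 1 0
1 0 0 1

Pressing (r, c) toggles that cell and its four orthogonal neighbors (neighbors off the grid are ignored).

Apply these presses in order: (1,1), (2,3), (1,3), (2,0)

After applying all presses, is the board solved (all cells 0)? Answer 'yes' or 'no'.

After press 1 at (1,1):
0 0 0 1
1 0 1 0
1 1 1 0
1 0 0 1

After press 2 at (2,3):
0 0 0 1
1 0 1 1
1 1 0 1
1 0 0 0

After press 3 at (1,3):
0 0 0 0
1 0 0 0
1 1 0 0
1 0 0 0

After press 4 at (2,0):
0 0 0 0
0 0 0 0
0 0 0 0
0 0 0 0

Lights still on: 0

Answer: yes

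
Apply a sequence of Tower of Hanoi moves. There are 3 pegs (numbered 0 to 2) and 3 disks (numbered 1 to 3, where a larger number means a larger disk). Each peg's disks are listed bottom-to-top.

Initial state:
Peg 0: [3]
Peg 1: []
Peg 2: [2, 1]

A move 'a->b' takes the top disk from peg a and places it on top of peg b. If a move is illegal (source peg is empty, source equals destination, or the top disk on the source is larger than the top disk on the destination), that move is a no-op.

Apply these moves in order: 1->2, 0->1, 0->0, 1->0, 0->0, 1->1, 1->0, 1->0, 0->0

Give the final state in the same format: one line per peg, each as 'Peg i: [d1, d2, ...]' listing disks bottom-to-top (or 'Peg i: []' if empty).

Answer: Peg 0: [3]
Peg 1: []
Peg 2: [2, 1]

Derivation:
After move 1 (1->2):
Peg 0: [3]
Peg 1: []
Peg 2: [2, 1]

After move 2 (0->1):
Peg 0: []
Peg 1: [3]
Peg 2: [2, 1]

After move 3 (0->0):
Peg 0: []
Peg 1: [3]
Peg 2: [2, 1]

After move 4 (1->0):
Peg 0: [3]
Peg 1: []
Peg 2: [2, 1]

After move 5 (0->0):
Peg 0: [3]
Peg 1: []
Peg 2: [2, 1]

After move 6 (1->1):
Peg 0: [3]
Peg 1: []
Peg 2: [2, 1]

After move 7 (1->0):
Peg 0: [3]
Peg 1: []
Peg 2: [2, 1]

After move 8 (1->0):
Peg 0: [3]
Peg 1: []
Peg 2: [2, 1]

After move 9 (0->0):
Peg 0: [3]
Peg 1: []
Peg 2: [2, 1]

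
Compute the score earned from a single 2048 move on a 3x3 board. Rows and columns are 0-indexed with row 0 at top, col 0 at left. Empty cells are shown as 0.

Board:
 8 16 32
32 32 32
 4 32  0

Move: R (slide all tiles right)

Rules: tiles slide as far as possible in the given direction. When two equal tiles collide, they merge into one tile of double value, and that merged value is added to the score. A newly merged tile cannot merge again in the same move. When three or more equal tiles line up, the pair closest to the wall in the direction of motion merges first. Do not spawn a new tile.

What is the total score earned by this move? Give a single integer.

Slide right:
row 0: [8, 16, 32] -> [8, 16, 32]  score +0 (running 0)
row 1: [32, 32, 32] -> [0, 32, 64]  score +64 (running 64)
row 2: [4, 32, 0] -> [0, 4, 32]  score +0 (running 64)
Board after move:
 8 16 32
 0 32 64
 0  4 32

Answer: 64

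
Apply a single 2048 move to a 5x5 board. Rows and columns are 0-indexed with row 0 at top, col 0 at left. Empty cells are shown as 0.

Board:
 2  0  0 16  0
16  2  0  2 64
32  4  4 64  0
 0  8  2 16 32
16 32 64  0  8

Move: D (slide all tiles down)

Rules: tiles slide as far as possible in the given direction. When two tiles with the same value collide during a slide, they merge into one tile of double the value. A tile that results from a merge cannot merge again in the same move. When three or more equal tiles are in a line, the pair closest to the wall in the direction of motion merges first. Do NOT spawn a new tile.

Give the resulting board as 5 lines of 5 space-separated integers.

Answer:  0  0  0  0  0
 2  2  0 16  0
16  4  4  2 64
32  8  2 64 32
16 32 64 16  8

Derivation:
Slide down:
col 0: [2, 16, 32, 0, 16] -> [0, 2, 16, 32, 16]
col 1: [0, 2, 4, 8, 32] -> [0, 2, 4, 8, 32]
col 2: [0, 0, 4, 2, 64] -> [0, 0, 4, 2, 64]
col 3: [16, 2, 64, 16, 0] -> [0, 16, 2, 64, 16]
col 4: [0, 64, 0, 32, 8] -> [0, 0, 64, 32, 8]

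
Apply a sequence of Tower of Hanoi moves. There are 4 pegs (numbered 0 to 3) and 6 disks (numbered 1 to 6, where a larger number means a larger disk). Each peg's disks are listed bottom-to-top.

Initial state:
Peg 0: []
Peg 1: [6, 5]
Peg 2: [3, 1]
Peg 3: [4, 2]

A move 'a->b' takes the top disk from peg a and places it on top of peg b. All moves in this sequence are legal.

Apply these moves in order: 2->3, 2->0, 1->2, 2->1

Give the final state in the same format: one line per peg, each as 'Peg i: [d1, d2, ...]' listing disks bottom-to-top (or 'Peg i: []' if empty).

Answer: Peg 0: [3]
Peg 1: [6, 5]
Peg 2: []
Peg 3: [4, 2, 1]

Derivation:
After move 1 (2->3):
Peg 0: []
Peg 1: [6, 5]
Peg 2: [3]
Peg 3: [4, 2, 1]

After move 2 (2->0):
Peg 0: [3]
Peg 1: [6, 5]
Peg 2: []
Peg 3: [4, 2, 1]

After move 3 (1->2):
Peg 0: [3]
Peg 1: [6]
Peg 2: [5]
Peg 3: [4, 2, 1]

After move 4 (2->1):
Peg 0: [3]
Peg 1: [6, 5]
Peg 2: []
Peg 3: [4, 2, 1]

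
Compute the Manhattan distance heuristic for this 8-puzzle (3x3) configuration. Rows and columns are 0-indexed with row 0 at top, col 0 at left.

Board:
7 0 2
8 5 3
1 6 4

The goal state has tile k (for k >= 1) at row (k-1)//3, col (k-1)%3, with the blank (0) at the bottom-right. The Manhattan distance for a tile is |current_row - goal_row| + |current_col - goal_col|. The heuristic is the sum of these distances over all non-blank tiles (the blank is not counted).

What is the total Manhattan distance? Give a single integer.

Tile 7: (0,0)->(2,0) = 2
Tile 2: (0,2)->(0,1) = 1
Tile 8: (1,0)->(2,1) = 2
Tile 5: (1,1)->(1,1) = 0
Tile 3: (1,2)->(0,2) = 1
Tile 1: (2,0)->(0,0) = 2
Tile 6: (2,1)->(1,2) = 2
Tile 4: (2,2)->(1,0) = 3
Sum: 2 + 1 + 2 + 0 + 1 + 2 + 2 + 3 = 13

Answer: 13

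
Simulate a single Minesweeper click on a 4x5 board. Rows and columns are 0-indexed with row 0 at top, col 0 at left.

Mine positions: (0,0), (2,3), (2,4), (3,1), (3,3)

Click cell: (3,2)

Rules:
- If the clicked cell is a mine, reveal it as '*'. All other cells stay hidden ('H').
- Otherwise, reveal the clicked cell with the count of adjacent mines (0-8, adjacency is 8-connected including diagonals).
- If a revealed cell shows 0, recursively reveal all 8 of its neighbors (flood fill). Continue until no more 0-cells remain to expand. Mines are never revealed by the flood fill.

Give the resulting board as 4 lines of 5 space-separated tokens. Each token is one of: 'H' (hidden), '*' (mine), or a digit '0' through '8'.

H H H H H
H H H H H
H H H H H
H H 3 H H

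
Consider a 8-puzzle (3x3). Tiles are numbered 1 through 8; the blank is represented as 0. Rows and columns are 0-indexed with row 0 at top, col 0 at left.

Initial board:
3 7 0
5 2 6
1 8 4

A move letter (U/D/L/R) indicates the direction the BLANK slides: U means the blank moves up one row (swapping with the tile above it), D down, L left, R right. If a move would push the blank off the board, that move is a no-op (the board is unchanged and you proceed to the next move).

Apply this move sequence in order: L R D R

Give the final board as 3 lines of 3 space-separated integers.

Answer: 3 7 6
5 2 0
1 8 4

Derivation:
After move 1 (L):
3 0 7
5 2 6
1 8 4

After move 2 (R):
3 7 0
5 2 6
1 8 4

After move 3 (D):
3 7 6
5 2 0
1 8 4

After move 4 (R):
3 7 6
5 2 0
1 8 4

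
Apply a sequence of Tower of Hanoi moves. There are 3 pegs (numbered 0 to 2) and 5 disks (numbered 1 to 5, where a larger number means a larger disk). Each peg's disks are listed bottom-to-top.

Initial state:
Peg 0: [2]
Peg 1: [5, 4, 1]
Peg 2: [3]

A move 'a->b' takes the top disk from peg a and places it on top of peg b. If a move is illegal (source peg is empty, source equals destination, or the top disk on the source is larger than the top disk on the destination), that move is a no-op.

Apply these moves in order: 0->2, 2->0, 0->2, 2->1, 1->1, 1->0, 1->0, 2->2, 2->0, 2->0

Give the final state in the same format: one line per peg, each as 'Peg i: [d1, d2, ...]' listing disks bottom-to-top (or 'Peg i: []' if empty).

Answer: Peg 0: [1]
Peg 1: [5, 4]
Peg 2: [3, 2]

Derivation:
After move 1 (0->2):
Peg 0: []
Peg 1: [5, 4, 1]
Peg 2: [3, 2]

After move 2 (2->0):
Peg 0: [2]
Peg 1: [5, 4, 1]
Peg 2: [3]

After move 3 (0->2):
Peg 0: []
Peg 1: [5, 4, 1]
Peg 2: [3, 2]

After move 4 (2->1):
Peg 0: []
Peg 1: [5, 4, 1]
Peg 2: [3, 2]

After move 5 (1->1):
Peg 0: []
Peg 1: [5, 4, 1]
Peg 2: [3, 2]

After move 6 (1->0):
Peg 0: [1]
Peg 1: [5, 4]
Peg 2: [3, 2]

After move 7 (1->0):
Peg 0: [1]
Peg 1: [5, 4]
Peg 2: [3, 2]

After move 8 (2->2):
Peg 0: [1]
Peg 1: [5, 4]
Peg 2: [3, 2]

After move 9 (2->0):
Peg 0: [1]
Peg 1: [5, 4]
Peg 2: [3, 2]

After move 10 (2->0):
Peg 0: [1]
Peg 1: [5, 4]
Peg 2: [3, 2]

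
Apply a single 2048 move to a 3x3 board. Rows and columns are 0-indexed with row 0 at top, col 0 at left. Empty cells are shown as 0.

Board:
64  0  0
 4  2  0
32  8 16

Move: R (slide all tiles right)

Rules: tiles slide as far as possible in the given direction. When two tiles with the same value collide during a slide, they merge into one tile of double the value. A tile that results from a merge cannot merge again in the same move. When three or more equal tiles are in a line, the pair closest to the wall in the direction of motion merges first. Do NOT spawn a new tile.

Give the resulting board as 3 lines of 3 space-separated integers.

Answer:  0  0 64
 0  4  2
32  8 16

Derivation:
Slide right:
row 0: [64, 0, 0] -> [0, 0, 64]
row 1: [4, 2, 0] -> [0, 4, 2]
row 2: [32, 8, 16] -> [32, 8, 16]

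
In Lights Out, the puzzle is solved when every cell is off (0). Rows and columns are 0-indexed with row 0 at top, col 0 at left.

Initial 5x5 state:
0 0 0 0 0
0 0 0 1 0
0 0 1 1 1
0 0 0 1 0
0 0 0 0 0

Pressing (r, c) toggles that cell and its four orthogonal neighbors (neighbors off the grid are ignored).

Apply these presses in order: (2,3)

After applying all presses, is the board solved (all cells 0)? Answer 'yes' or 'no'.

After press 1 at (2,3):
0 0 0 0 0
0 0 0 0 0
0 0 0 0 0
0 0 0 0 0
0 0 0 0 0

Lights still on: 0

Answer: yes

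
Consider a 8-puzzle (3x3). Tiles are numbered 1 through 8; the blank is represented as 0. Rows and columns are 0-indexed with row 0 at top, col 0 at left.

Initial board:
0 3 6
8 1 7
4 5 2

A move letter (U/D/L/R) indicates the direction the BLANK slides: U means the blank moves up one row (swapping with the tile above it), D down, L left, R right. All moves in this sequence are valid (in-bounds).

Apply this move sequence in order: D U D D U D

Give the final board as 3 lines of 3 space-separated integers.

Answer: 8 3 6
4 1 7
0 5 2

Derivation:
After move 1 (D):
8 3 6
0 1 7
4 5 2

After move 2 (U):
0 3 6
8 1 7
4 5 2

After move 3 (D):
8 3 6
0 1 7
4 5 2

After move 4 (D):
8 3 6
4 1 7
0 5 2

After move 5 (U):
8 3 6
0 1 7
4 5 2

After move 6 (D):
8 3 6
4 1 7
0 5 2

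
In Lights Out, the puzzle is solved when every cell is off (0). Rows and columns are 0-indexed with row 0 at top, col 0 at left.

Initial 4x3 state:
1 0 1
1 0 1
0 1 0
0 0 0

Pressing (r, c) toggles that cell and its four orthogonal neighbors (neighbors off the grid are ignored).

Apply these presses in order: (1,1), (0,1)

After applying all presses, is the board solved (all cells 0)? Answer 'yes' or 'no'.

After press 1 at (1,1):
1 1 1
0 1 0
0 0 0
0 0 0

After press 2 at (0,1):
0 0 0
0 0 0
0 0 0
0 0 0

Lights still on: 0

Answer: yes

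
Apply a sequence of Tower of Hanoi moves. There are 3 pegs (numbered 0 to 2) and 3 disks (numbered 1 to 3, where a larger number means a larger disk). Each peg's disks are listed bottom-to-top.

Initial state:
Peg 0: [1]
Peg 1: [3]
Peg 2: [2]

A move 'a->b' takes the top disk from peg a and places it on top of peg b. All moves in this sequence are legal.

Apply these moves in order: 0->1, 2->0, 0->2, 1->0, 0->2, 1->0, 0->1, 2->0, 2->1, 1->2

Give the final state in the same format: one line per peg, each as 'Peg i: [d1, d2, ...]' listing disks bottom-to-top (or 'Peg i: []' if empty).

Answer: Peg 0: [1]
Peg 1: [3]
Peg 2: [2]

Derivation:
After move 1 (0->1):
Peg 0: []
Peg 1: [3, 1]
Peg 2: [2]

After move 2 (2->0):
Peg 0: [2]
Peg 1: [3, 1]
Peg 2: []

After move 3 (0->2):
Peg 0: []
Peg 1: [3, 1]
Peg 2: [2]

After move 4 (1->0):
Peg 0: [1]
Peg 1: [3]
Peg 2: [2]

After move 5 (0->2):
Peg 0: []
Peg 1: [3]
Peg 2: [2, 1]

After move 6 (1->0):
Peg 0: [3]
Peg 1: []
Peg 2: [2, 1]

After move 7 (0->1):
Peg 0: []
Peg 1: [3]
Peg 2: [2, 1]

After move 8 (2->0):
Peg 0: [1]
Peg 1: [3]
Peg 2: [2]

After move 9 (2->1):
Peg 0: [1]
Peg 1: [3, 2]
Peg 2: []

After move 10 (1->2):
Peg 0: [1]
Peg 1: [3]
Peg 2: [2]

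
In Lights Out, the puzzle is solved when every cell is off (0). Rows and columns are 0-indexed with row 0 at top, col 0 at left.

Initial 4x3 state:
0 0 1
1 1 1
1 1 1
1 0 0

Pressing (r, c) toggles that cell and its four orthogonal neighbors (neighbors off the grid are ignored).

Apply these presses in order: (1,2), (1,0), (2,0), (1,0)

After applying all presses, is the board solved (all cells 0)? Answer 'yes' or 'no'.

After press 1 at (1,2):
0 0 0
1 0 0
1 1 0
1 0 0

After press 2 at (1,0):
1 0 0
0 1 0
0 1 0
1 0 0

After press 3 at (2,0):
1 0 0
1 1 0
1 0 0
0 0 0

After press 4 at (1,0):
0 0 0
0 0 0
0 0 0
0 0 0

Lights still on: 0

Answer: yes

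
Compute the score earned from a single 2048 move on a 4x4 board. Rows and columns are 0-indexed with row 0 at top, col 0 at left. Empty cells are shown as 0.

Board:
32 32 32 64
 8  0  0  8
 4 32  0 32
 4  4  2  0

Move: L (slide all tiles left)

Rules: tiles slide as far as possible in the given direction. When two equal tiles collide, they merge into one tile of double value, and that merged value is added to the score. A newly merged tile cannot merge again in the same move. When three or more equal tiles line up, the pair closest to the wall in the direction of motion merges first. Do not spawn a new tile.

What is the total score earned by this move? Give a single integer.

Answer: 152

Derivation:
Slide left:
row 0: [32, 32, 32, 64] -> [64, 32, 64, 0]  score +64 (running 64)
row 1: [8, 0, 0, 8] -> [16, 0, 0, 0]  score +16 (running 80)
row 2: [4, 32, 0, 32] -> [4, 64, 0, 0]  score +64 (running 144)
row 3: [4, 4, 2, 0] -> [8, 2, 0, 0]  score +8 (running 152)
Board after move:
64 32 64  0
16  0  0  0
 4 64  0  0
 8  2  0  0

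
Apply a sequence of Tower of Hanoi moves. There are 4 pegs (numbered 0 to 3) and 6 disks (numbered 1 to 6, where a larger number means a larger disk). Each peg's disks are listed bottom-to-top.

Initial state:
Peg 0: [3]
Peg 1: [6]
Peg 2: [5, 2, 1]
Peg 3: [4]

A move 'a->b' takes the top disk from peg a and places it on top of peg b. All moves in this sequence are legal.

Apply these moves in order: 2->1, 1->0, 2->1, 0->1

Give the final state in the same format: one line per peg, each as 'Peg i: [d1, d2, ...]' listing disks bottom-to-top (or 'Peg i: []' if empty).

Answer: Peg 0: [3]
Peg 1: [6, 2, 1]
Peg 2: [5]
Peg 3: [4]

Derivation:
After move 1 (2->1):
Peg 0: [3]
Peg 1: [6, 1]
Peg 2: [5, 2]
Peg 3: [4]

After move 2 (1->0):
Peg 0: [3, 1]
Peg 1: [6]
Peg 2: [5, 2]
Peg 3: [4]

After move 3 (2->1):
Peg 0: [3, 1]
Peg 1: [6, 2]
Peg 2: [5]
Peg 3: [4]

After move 4 (0->1):
Peg 0: [3]
Peg 1: [6, 2, 1]
Peg 2: [5]
Peg 3: [4]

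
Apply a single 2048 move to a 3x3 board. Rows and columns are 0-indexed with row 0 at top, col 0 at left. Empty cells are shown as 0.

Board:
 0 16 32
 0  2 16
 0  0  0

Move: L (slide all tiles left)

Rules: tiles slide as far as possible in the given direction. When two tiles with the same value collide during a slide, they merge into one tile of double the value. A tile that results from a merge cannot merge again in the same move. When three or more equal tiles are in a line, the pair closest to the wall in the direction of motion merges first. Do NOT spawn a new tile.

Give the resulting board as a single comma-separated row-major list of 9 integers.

Answer: 16, 32, 0, 2, 16, 0, 0, 0, 0

Derivation:
Slide left:
row 0: [0, 16, 32] -> [16, 32, 0]
row 1: [0, 2, 16] -> [2, 16, 0]
row 2: [0, 0, 0] -> [0, 0, 0]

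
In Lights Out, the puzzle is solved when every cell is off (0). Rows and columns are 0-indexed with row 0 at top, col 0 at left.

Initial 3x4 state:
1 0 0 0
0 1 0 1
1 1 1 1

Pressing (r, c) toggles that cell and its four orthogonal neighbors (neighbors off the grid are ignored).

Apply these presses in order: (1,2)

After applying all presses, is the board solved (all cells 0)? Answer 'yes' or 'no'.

After press 1 at (1,2):
1 0 1 0
0 0 1 0
1 1 0 1

Lights still on: 6

Answer: no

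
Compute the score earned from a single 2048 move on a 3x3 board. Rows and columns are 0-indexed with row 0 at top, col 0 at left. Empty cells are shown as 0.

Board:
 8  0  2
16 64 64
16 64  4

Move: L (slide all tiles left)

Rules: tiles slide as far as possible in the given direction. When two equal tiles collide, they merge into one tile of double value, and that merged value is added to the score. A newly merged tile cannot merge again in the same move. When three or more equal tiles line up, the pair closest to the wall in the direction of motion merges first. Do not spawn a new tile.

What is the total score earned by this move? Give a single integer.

Answer: 128

Derivation:
Slide left:
row 0: [8, 0, 2] -> [8, 2, 0]  score +0 (running 0)
row 1: [16, 64, 64] -> [16, 128, 0]  score +128 (running 128)
row 2: [16, 64, 4] -> [16, 64, 4]  score +0 (running 128)
Board after move:
  8   2   0
 16 128   0
 16  64   4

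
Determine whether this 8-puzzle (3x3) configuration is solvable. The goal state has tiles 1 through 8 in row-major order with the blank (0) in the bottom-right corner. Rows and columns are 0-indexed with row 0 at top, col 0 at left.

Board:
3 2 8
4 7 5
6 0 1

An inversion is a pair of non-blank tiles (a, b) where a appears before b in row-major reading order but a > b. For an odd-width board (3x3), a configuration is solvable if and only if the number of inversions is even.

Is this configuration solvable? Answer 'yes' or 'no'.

Inversions (pairs i<j in row-major order where tile[i] > tile[j] > 0): 14
14 is even, so the puzzle is solvable.

Answer: yes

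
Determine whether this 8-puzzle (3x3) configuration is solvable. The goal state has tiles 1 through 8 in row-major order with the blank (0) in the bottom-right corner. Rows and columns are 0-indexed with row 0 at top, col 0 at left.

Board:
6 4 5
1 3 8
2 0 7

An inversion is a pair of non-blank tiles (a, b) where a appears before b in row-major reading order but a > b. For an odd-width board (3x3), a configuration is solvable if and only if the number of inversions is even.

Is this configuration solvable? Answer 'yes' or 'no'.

Answer: yes

Derivation:
Inversions (pairs i<j in row-major order where tile[i] > tile[j] > 0): 14
14 is even, so the puzzle is solvable.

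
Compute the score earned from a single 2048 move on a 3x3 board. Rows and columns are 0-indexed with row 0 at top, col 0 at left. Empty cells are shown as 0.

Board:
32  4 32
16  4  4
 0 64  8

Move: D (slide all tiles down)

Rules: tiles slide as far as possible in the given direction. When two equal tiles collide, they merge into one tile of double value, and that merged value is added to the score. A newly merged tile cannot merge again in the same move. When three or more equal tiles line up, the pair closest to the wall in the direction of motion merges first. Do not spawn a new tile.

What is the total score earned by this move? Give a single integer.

Answer: 8

Derivation:
Slide down:
col 0: [32, 16, 0] -> [0, 32, 16]  score +0 (running 0)
col 1: [4, 4, 64] -> [0, 8, 64]  score +8 (running 8)
col 2: [32, 4, 8] -> [32, 4, 8]  score +0 (running 8)
Board after move:
 0  0 32
32  8  4
16 64  8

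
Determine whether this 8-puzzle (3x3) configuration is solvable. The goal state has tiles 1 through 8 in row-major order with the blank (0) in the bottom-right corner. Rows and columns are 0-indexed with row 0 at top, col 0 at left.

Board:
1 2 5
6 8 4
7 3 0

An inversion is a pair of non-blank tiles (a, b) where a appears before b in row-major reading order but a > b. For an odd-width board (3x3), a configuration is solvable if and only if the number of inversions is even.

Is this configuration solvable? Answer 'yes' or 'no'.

Inversions (pairs i<j in row-major order where tile[i] > tile[j] > 0): 9
9 is odd, so the puzzle is not solvable.

Answer: no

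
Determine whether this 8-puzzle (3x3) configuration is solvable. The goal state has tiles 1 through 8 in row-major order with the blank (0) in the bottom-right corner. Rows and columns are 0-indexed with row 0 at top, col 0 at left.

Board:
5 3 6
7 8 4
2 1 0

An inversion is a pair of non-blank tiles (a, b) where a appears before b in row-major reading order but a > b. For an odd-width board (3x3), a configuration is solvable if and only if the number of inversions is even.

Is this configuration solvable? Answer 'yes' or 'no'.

Answer: yes

Derivation:
Inversions (pairs i<j in row-major order where tile[i] > tile[j] > 0): 18
18 is even, so the puzzle is solvable.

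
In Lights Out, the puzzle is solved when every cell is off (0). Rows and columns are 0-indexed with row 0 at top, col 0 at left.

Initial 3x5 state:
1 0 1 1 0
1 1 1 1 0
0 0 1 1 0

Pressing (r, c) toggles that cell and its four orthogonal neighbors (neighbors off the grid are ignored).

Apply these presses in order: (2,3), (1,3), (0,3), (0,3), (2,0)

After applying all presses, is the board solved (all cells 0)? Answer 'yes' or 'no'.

After press 1 at (2,3):
1 0 1 1 0
1 1 1 0 0
0 0 0 0 1

After press 2 at (1,3):
1 0 1 0 0
1 1 0 1 1
0 0 0 1 1

After press 3 at (0,3):
1 0 0 1 1
1 1 0 0 1
0 0 0 1 1

After press 4 at (0,3):
1 0 1 0 0
1 1 0 1 1
0 0 0 1 1

After press 5 at (2,0):
1 0 1 0 0
0 1 0 1 1
1 1 0 1 1

Lights still on: 9

Answer: no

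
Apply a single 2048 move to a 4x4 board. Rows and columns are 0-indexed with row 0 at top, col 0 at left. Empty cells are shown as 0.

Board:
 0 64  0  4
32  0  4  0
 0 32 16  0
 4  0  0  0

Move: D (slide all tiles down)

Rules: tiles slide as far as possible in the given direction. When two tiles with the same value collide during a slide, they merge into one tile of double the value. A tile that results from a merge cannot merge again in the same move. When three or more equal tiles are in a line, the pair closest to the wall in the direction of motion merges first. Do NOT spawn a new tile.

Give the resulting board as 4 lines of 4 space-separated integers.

Answer:  0  0  0  0
 0  0  0  0
32 64  4  0
 4 32 16  4

Derivation:
Slide down:
col 0: [0, 32, 0, 4] -> [0, 0, 32, 4]
col 1: [64, 0, 32, 0] -> [0, 0, 64, 32]
col 2: [0, 4, 16, 0] -> [0, 0, 4, 16]
col 3: [4, 0, 0, 0] -> [0, 0, 0, 4]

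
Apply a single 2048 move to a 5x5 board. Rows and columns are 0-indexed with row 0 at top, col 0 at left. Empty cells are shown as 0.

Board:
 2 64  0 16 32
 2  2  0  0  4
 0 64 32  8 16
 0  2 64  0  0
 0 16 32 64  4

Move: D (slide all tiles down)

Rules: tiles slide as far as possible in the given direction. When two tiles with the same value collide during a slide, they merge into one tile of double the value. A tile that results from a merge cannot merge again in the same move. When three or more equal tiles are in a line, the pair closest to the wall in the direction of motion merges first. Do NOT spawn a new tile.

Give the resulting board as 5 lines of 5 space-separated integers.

Slide down:
col 0: [2, 2, 0, 0, 0] -> [0, 0, 0, 0, 4]
col 1: [64, 2, 64, 2, 16] -> [64, 2, 64, 2, 16]
col 2: [0, 0, 32, 64, 32] -> [0, 0, 32, 64, 32]
col 3: [16, 0, 8, 0, 64] -> [0, 0, 16, 8, 64]
col 4: [32, 4, 16, 0, 4] -> [0, 32, 4, 16, 4]

Answer:  0 64  0  0  0
 0  2  0  0 32
 0 64 32 16  4
 0  2 64  8 16
 4 16 32 64  4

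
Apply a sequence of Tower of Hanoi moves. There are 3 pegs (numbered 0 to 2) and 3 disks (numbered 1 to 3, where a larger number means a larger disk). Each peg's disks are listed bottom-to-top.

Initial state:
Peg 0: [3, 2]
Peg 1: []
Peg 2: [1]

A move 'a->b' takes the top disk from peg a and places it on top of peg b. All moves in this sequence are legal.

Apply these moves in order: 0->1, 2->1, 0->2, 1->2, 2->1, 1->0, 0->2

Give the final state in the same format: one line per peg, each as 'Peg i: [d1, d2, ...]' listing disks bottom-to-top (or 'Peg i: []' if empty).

Answer: Peg 0: []
Peg 1: [2]
Peg 2: [3, 1]

Derivation:
After move 1 (0->1):
Peg 0: [3]
Peg 1: [2]
Peg 2: [1]

After move 2 (2->1):
Peg 0: [3]
Peg 1: [2, 1]
Peg 2: []

After move 3 (0->2):
Peg 0: []
Peg 1: [2, 1]
Peg 2: [3]

After move 4 (1->2):
Peg 0: []
Peg 1: [2]
Peg 2: [3, 1]

After move 5 (2->1):
Peg 0: []
Peg 1: [2, 1]
Peg 2: [3]

After move 6 (1->0):
Peg 0: [1]
Peg 1: [2]
Peg 2: [3]

After move 7 (0->2):
Peg 0: []
Peg 1: [2]
Peg 2: [3, 1]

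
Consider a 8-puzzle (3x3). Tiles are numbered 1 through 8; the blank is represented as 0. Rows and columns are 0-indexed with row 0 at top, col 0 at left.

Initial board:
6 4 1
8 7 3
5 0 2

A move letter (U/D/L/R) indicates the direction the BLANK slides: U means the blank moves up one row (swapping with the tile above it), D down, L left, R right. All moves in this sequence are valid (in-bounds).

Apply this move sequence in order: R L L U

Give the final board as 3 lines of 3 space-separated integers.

After move 1 (R):
6 4 1
8 7 3
5 2 0

After move 2 (L):
6 4 1
8 7 3
5 0 2

After move 3 (L):
6 4 1
8 7 3
0 5 2

After move 4 (U):
6 4 1
0 7 3
8 5 2

Answer: 6 4 1
0 7 3
8 5 2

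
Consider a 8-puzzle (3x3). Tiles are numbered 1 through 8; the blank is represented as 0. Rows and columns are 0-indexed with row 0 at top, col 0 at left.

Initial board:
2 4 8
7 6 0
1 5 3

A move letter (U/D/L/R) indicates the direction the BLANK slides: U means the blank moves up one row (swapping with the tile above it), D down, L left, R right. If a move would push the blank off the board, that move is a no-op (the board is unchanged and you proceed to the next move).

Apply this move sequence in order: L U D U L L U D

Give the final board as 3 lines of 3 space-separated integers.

Answer: 7 2 8
0 4 6
1 5 3

Derivation:
After move 1 (L):
2 4 8
7 0 6
1 5 3

After move 2 (U):
2 0 8
7 4 6
1 5 3

After move 3 (D):
2 4 8
7 0 6
1 5 3

After move 4 (U):
2 0 8
7 4 6
1 5 3

After move 5 (L):
0 2 8
7 4 6
1 5 3

After move 6 (L):
0 2 8
7 4 6
1 5 3

After move 7 (U):
0 2 8
7 4 6
1 5 3

After move 8 (D):
7 2 8
0 4 6
1 5 3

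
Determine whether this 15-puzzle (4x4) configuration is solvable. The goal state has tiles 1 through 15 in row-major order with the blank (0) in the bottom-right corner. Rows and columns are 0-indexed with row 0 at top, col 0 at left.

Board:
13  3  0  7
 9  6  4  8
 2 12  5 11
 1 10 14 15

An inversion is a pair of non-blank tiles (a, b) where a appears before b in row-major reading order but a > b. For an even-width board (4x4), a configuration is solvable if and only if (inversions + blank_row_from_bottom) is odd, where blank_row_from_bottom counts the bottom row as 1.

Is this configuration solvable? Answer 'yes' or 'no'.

Answer: no

Derivation:
Inversions: 42
Blank is in row 0 (0-indexed from top), which is row 4 counting from the bottom (bottom = 1).
42 + 4 = 46, which is even, so the puzzle is not solvable.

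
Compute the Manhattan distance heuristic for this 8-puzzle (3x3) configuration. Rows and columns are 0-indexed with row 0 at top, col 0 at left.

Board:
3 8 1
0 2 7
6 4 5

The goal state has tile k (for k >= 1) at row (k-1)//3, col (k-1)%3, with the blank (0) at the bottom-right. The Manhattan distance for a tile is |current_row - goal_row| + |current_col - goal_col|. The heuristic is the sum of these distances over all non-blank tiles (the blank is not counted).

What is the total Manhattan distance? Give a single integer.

Answer: 17

Derivation:
Tile 3: (0,0)->(0,2) = 2
Tile 8: (0,1)->(2,1) = 2
Tile 1: (0,2)->(0,0) = 2
Tile 2: (1,1)->(0,1) = 1
Tile 7: (1,2)->(2,0) = 3
Tile 6: (2,0)->(1,2) = 3
Tile 4: (2,1)->(1,0) = 2
Tile 5: (2,2)->(1,1) = 2
Sum: 2 + 2 + 2 + 1 + 3 + 3 + 2 + 2 = 17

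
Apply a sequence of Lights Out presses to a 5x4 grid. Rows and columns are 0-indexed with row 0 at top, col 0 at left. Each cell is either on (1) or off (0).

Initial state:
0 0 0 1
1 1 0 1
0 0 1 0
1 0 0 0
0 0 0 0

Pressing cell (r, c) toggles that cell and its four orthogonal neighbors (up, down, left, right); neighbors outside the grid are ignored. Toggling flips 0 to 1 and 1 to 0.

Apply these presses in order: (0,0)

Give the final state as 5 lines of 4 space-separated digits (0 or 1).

After press 1 at (0,0):
1 1 0 1
0 1 0 1
0 0 1 0
1 0 0 0
0 0 0 0

Answer: 1 1 0 1
0 1 0 1
0 0 1 0
1 0 0 0
0 0 0 0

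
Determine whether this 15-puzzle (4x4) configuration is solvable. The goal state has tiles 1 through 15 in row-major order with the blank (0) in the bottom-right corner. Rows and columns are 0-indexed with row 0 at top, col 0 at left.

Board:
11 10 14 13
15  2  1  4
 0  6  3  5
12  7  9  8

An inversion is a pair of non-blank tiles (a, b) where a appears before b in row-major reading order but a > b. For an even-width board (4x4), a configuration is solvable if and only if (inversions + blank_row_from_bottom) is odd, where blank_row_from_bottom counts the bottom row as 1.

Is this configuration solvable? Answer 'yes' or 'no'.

Inversions: 58
Blank is in row 2 (0-indexed from top), which is row 2 counting from the bottom (bottom = 1).
58 + 2 = 60, which is even, so the puzzle is not solvable.

Answer: no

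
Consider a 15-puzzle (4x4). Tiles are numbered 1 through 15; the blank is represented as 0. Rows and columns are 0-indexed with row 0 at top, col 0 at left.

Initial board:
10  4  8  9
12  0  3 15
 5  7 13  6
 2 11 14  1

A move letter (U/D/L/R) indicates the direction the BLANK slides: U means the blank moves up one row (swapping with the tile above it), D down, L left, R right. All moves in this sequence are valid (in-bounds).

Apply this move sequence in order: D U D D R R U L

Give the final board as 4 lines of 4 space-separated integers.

After move 1 (D):
10  4  8  9
12  7  3 15
 5  0 13  6
 2 11 14  1

After move 2 (U):
10  4  8  9
12  0  3 15
 5  7 13  6
 2 11 14  1

After move 3 (D):
10  4  8  9
12  7  3 15
 5  0 13  6
 2 11 14  1

After move 4 (D):
10  4  8  9
12  7  3 15
 5 11 13  6
 2  0 14  1

After move 5 (R):
10  4  8  9
12  7  3 15
 5 11 13  6
 2 14  0  1

After move 6 (R):
10  4  8  9
12  7  3 15
 5 11 13  6
 2 14  1  0

After move 7 (U):
10  4  8  9
12  7  3 15
 5 11 13  0
 2 14  1  6

After move 8 (L):
10  4  8  9
12  7  3 15
 5 11  0 13
 2 14  1  6

Answer: 10  4  8  9
12  7  3 15
 5 11  0 13
 2 14  1  6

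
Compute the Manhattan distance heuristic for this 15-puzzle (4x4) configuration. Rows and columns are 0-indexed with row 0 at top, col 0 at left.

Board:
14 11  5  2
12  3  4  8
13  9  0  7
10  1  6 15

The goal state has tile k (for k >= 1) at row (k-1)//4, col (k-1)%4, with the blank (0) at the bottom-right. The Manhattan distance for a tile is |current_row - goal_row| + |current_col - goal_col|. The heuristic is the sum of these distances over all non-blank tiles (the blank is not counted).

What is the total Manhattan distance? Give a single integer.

Answer: 34

Derivation:
Tile 14: (0,0)->(3,1) = 4
Tile 11: (0,1)->(2,2) = 3
Tile 5: (0,2)->(1,0) = 3
Tile 2: (0,3)->(0,1) = 2
Tile 12: (1,0)->(2,3) = 4
Tile 3: (1,1)->(0,2) = 2
Tile 4: (1,2)->(0,3) = 2
Tile 8: (1,3)->(1,3) = 0
Tile 13: (2,0)->(3,0) = 1
Tile 9: (2,1)->(2,0) = 1
Tile 7: (2,3)->(1,2) = 2
Tile 10: (3,0)->(2,1) = 2
Tile 1: (3,1)->(0,0) = 4
Tile 6: (3,2)->(1,1) = 3
Tile 15: (3,3)->(3,2) = 1
Sum: 4 + 3 + 3 + 2 + 4 + 2 + 2 + 0 + 1 + 1 + 2 + 2 + 4 + 3 + 1 = 34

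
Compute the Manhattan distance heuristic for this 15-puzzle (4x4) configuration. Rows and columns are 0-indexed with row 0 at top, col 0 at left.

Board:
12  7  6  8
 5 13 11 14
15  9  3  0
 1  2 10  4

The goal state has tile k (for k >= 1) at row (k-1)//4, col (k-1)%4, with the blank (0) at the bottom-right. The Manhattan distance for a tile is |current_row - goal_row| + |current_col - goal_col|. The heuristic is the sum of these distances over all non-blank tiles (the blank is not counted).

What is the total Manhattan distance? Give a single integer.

Answer: 35

Derivation:
Tile 12: at (0,0), goal (2,3), distance |0-2|+|0-3| = 5
Tile 7: at (0,1), goal (1,2), distance |0-1|+|1-2| = 2
Tile 6: at (0,2), goal (1,1), distance |0-1|+|2-1| = 2
Tile 8: at (0,3), goal (1,3), distance |0-1|+|3-3| = 1
Tile 5: at (1,0), goal (1,0), distance |1-1|+|0-0| = 0
Tile 13: at (1,1), goal (3,0), distance |1-3|+|1-0| = 3
Tile 11: at (1,2), goal (2,2), distance |1-2|+|2-2| = 1
Tile 14: at (1,3), goal (3,1), distance |1-3|+|3-1| = 4
Tile 15: at (2,0), goal (3,2), distance |2-3|+|0-2| = 3
Tile 9: at (2,1), goal (2,0), distance |2-2|+|1-0| = 1
Tile 3: at (2,2), goal (0,2), distance |2-0|+|2-2| = 2
Tile 1: at (3,0), goal (0,0), distance |3-0|+|0-0| = 3
Tile 2: at (3,1), goal (0,1), distance |3-0|+|1-1| = 3
Tile 10: at (3,2), goal (2,1), distance |3-2|+|2-1| = 2
Tile 4: at (3,3), goal (0,3), distance |3-0|+|3-3| = 3
Sum: 5 + 2 + 2 + 1 + 0 + 3 + 1 + 4 + 3 + 1 + 2 + 3 + 3 + 2 + 3 = 35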